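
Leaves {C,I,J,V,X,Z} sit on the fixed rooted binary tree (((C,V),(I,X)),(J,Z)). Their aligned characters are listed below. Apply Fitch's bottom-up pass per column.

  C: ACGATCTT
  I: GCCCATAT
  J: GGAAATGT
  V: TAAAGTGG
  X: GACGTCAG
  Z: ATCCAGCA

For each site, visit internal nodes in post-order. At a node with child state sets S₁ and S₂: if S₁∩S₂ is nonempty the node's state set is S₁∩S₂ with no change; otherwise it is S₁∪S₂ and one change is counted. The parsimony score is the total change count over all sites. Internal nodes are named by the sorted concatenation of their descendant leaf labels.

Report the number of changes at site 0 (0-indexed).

3

[col 0] CV: children C:{A}, V:{T} ∪→ {A,T}; cost 1
[col 0] IX: children I:{G}, X:{G} ∩→ {G}; cost 0
[col 0] CIVX: children CV:{A,T}, IX:{G} ∪→ {A,G,T}; cost 1
[col 0] JZ: children J:{G}, Z:{A} ∪→ {A,G}; cost 1
[col 0] CIJVXZ: children CIVX:{A,G,T}, JZ:{A,G} ∩→ {A,G}; cost 0
[col 1] CV: children C:{C}, V:{A} ∪→ {A,C}; cost 1
[col 1] IX: children I:{C}, X:{A} ∪→ {A,C}; cost 1
[col 1] CIVX: children CV:{A,C}, IX:{A,C} ∩→ {A,C}; cost 0
[col 1] JZ: children J:{G}, Z:{T} ∪→ {G,T}; cost 1
[col 1] CIJVXZ: children CIVX:{A,C}, JZ:{G,T} ∪→ {A,C,G,T}; cost 1
[col 2] CV: children C:{G}, V:{A} ∪→ {A,G}; cost 1
[col 2] IX: children I:{C}, X:{C} ∩→ {C}; cost 0
[col 2] CIVX: children CV:{A,G}, IX:{C} ∪→ {A,C,G}; cost 1
[col 2] JZ: children J:{A}, Z:{C} ∪→ {A,C}; cost 1
[col 2] CIJVXZ: children CIVX:{A,C,G}, JZ:{A,C} ∩→ {A,C}; cost 0
[col 3] CV: children C:{A}, V:{A} ∩→ {A}; cost 0
[col 3] IX: children I:{C}, X:{G} ∪→ {C,G}; cost 1
[col 3] CIVX: children CV:{A}, IX:{C,G} ∪→ {A,C,G}; cost 1
[col 3] JZ: children J:{A}, Z:{C} ∪→ {A,C}; cost 1
[col 3] CIJVXZ: children CIVX:{A,C,G}, JZ:{A,C} ∩→ {A,C}; cost 0
[col 4] CV: children C:{T}, V:{G} ∪→ {G,T}; cost 1
[col 4] IX: children I:{A}, X:{T} ∪→ {A,T}; cost 1
[col 4] CIVX: children CV:{G,T}, IX:{A,T} ∩→ {T}; cost 0
[col 4] JZ: children J:{A}, Z:{A} ∩→ {A}; cost 0
[col 4] CIJVXZ: children CIVX:{T}, JZ:{A} ∪→ {A,T}; cost 1
[col 5] CV: children C:{C}, V:{T} ∪→ {C,T}; cost 1
[col 5] IX: children I:{T}, X:{C} ∪→ {C,T}; cost 1
[col 5] CIVX: children CV:{C,T}, IX:{C,T} ∩→ {C,T}; cost 0
[col 5] JZ: children J:{T}, Z:{G} ∪→ {G,T}; cost 1
[col 5] CIJVXZ: children CIVX:{C,T}, JZ:{G,T} ∩→ {T}; cost 0
[col 6] CV: children C:{T}, V:{G} ∪→ {G,T}; cost 1
[col 6] IX: children I:{A}, X:{A} ∩→ {A}; cost 0
[col 6] CIVX: children CV:{G,T}, IX:{A} ∪→ {A,G,T}; cost 1
[col 6] JZ: children J:{G}, Z:{C} ∪→ {C,G}; cost 1
[col 6] CIJVXZ: children CIVX:{A,G,T}, JZ:{C,G} ∩→ {G}; cost 0
[col 7] CV: children C:{T}, V:{G} ∪→ {G,T}; cost 1
[col 7] IX: children I:{T}, X:{G} ∪→ {G,T}; cost 1
[col 7] CIVX: children CV:{G,T}, IX:{G,T} ∩→ {G,T}; cost 0
[col 7] JZ: children J:{T}, Z:{A} ∪→ {A,T}; cost 1
[col 7] CIJVXZ: children CIVX:{G,T}, JZ:{A,T} ∩→ {T}; cost 0
per-site changes: [3, 4, 3, 3, 3, 3, 3, 3]; total = 25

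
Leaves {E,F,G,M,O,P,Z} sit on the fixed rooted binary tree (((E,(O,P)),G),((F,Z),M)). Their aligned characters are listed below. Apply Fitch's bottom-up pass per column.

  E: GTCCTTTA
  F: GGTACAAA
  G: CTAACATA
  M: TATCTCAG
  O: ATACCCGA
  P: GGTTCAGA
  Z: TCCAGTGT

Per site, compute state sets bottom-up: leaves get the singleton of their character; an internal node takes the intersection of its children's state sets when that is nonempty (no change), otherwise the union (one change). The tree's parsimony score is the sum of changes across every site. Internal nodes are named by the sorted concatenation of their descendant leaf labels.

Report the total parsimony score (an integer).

[col 0] OP: children O:{A}, P:{G} ∪→ {A,G}; cost 1
[col 0] EOP: children E:{G}, OP:{A,G} ∩→ {G}; cost 0
[col 0] EGOP: children EOP:{G}, G:{C} ∪→ {C,G}; cost 1
[col 0] FZ: children F:{G}, Z:{T} ∪→ {G,T}; cost 1
[col 0] FMZ: children FZ:{G,T}, M:{T} ∩→ {T}; cost 0
[col 0] EFGMOPZ: children EGOP:{C,G}, FMZ:{T} ∪→ {C,G,T}; cost 1
[col 1] OP: children O:{T}, P:{G} ∪→ {G,T}; cost 1
[col 1] EOP: children E:{T}, OP:{G,T} ∩→ {T}; cost 0
[col 1] EGOP: children EOP:{T}, G:{T} ∩→ {T}; cost 0
[col 1] FZ: children F:{G}, Z:{C} ∪→ {C,G}; cost 1
[col 1] FMZ: children FZ:{C,G}, M:{A} ∪→ {A,C,G}; cost 1
[col 1] EFGMOPZ: children EGOP:{T}, FMZ:{A,C,G} ∪→ {A,C,G,T}; cost 1
[col 2] OP: children O:{A}, P:{T} ∪→ {A,T}; cost 1
[col 2] EOP: children E:{C}, OP:{A,T} ∪→ {A,C,T}; cost 1
[col 2] EGOP: children EOP:{A,C,T}, G:{A} ∩→ {A}; cost 0
[col 2] FZ: children F:{T}, Z:{C} ∪→ {C,T}; cost 1
[col 2] FMZ: children FZ:{C,T}, M:{T} ∩→ {T}; cost 0
[col 2] EFGMOPZ: children EGOP:{A}, FMZ:{T} ∪→ {A,T}; cost 1
[col 3] OP: children O:{C}, P:{T} ∪→ {C,T}; cost 1
[col 3] EOP: children E:{C}, OP:{C,T} ∩→ {C}; cost 0
[col 3] EGOP: children EOP:{C}, G:{A} ∪→ {A,C}; cost 1
[col 3] FZ: children F:{A}, Z:{A} ∩→ {A}; cost 0
[col 3] FMZ: children FZ:{A}, M:{C} ∪→ {A,C}; cost 1
[col 3] EFGMOPZ: children EGOP:{A,C}, FMZ:{A,C} ∩→ {A,C}; cost 0
[col 4] OP: children O:{C}, P:{C} ∩→ {C}; cost 0
[col 4] EOP: children E:{T}, OP:{C} ∪→ {C,T}; cost 1
[col 4] EGOP: children EOP:{C,T}, G:{C} ∩→ {C}; cost 0
[col 4] FZ: children F:{C}, Z:{G} ∪→ {C,G}; cost 1
[col 4] FMZ: children FZ:{C,G}, M:{T} ∪→ {C,G,T}; cost 1
[col 4] EFGMOPZ: children EGOP:{C}, FMZ:{C,G,T} ∩→ {C}; cost 0
[col 5] OP: children O:{C}, P:{A} ∪→ {A,C}; cost 1
[col 5] EOP: children E:{T}, OP:{A,C} ∪→ {A,C,T}; cost 1
[col 5] EGOP: children EOP:{A,C,T}, G:{A} ∩→ {A}; cost 0
[col 5] FZ: children F:{A}, Z:{T} ∪→ {A,T}; cost 1
[col 5] FMZ: children FZ:{A,T}, M:{C} ∪→ {A,C,T}; cost 1
[col 5] EFGMOPZ: children EGOP:{A}, FMZ:{A,C,T} ∩→ {A}; cost 0
[col 6] OP: children O:{G}, P:{G} ∩→ {G}; cost 0
[col 6] EOP: children E:{T}, OP:{G} ∪→ {G,T}; cost 1
[col 6] EGOP: children EOP:{G,T}, G:{T} ∩→ {T}; cost 0
[col 6] FZ: children F:{A}, Z:{G} ∪→ {A,G}; cost 1
[col 6] FMZ: children FZ:{A,G}, M:{A} ∩→ {A}; cost 0
[col 6] EFGMOPZ: children EGOP:{T}, FMZ:{A} ∪→ {A,T}; cost 1
[col 7] OP: children O:{A}, P:{A} ∩→ {A}; cost 0
[col 7] EOP: children E:{A}, OP:{A} ∩→ {A}; cost 0
[col 7] EGOP: children EOP:{A}, G:{A} ∩→ {A}; cost 0
[col 7] FZ: children F:{A}, Z:{T} ∪→ {A,T}; cost 1
[col 7] FMZ: children FZ:{A,T}, M:{G} ∪→ {A,G,T}; cost 1
[col 7] EFGMOPZ: children EGOP:{A}, FMZ:{A,G,T} ∩→ {A}; cost 0
per-site changes: [4, 4, 4, 3, 3, 4, 3, 2]; total = 27

27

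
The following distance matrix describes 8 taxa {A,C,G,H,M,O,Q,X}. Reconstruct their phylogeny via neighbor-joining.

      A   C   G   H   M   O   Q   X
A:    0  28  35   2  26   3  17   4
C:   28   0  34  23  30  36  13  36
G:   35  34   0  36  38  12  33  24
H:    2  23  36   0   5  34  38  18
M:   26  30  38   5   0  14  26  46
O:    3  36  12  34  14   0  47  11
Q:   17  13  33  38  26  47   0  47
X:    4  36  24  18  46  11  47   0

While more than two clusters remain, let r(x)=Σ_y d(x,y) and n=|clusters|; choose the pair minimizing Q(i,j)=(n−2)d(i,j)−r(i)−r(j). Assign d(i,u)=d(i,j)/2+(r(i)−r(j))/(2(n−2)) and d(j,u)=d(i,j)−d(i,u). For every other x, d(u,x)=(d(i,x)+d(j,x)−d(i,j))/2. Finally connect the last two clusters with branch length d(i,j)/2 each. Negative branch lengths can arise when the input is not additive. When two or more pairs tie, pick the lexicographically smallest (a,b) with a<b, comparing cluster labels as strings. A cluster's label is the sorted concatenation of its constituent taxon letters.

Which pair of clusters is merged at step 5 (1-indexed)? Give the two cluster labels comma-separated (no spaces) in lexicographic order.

A,CHMQ

step 1: merge (C,Q) at d=13, Q=-343; branch lengths C→19/4, Q→33/4; new cluster CQ
  updated: d(A,CQ)=16, d(CQ,G)=27, d(CQ,H)=24, d(CQ,M)=43/2, d(CQ,O)=35, d(CQ,X)=35
step 2: merge (H,M) at d=5, Q=-489/2; branch lengths H→-13/20, M→113/20; new cluster HM
  updated: d(A,HM)=23/2, d(CQ,HM)=81/4, d(G,HM)=69/2, d(HM,O)=43/2, d(HM,X)=59/2
step 3: merge (CQ,HM) at d=81/4, Q=-339/2; branch lengths CQ→97/8, HM→65/8; new cluster CHMQ
  updated: d(A,CHMQ)=29/8, d(CHMQ,G)=165/8, d(CHMQ,O)=145/8, d(CHMQ,X)=177/8
step 4: merge (G,O) at d=12, Q=-399/4; branch lengths G→167/12, O→-23/12; new cluster GO
  updated: d(A,GO)=13, d(CHMQ,GO)=107/8, d(GO,X)=23/2
step 5: merge (A,CHMQ) at d=29/8, Q=-105/2; branch lengths A→-45/16, CHMQ→103/16; new cluster ACHMQ
  updated: d(ACHMQ,GO)=91/8, d(ACHMQ,X)=45/4
step 6: merge (ACHMQ,GO) at d=91/8, Q=-273/8; branch lengths ACHMQ→89/16, GO→93/16; new cluster ACGHMOQ
  updated: d(ACGHMOQ,X)=91/16
step 7: merge (ACGHMOQ,X) at d=91/16; branch lengths ACGHMOQ→91/32, X→91/32; new cluster ACGHMOQX
final tree: (((A:-45/16,((C:19/4,Q:33/4):97/8,(H:-13/20,M:113/20):65/8):103/16):89/16,(G:167/12,O:-23/12):93/16):91/32,X:91/32)
total length: 1135/16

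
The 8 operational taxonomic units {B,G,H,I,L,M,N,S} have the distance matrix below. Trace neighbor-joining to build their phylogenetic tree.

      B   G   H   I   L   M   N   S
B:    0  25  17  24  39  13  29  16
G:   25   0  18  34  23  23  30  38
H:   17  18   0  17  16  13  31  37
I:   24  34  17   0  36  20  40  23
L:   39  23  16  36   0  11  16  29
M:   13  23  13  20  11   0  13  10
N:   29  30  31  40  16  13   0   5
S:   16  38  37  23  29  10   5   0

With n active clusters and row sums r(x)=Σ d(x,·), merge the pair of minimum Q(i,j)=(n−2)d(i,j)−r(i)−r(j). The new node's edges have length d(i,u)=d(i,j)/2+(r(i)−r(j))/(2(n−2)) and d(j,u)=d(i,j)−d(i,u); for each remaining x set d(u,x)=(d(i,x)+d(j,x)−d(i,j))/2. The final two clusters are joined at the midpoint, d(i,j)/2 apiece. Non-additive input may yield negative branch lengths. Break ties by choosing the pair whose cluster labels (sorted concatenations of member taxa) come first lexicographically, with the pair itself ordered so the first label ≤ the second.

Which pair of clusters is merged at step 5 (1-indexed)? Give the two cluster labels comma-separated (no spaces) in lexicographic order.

step 1: merge (N,S) at d=5, Q=-292; branch lengths N→3, S→2; new cluster NS
  updated: d(B,NS)=20, d(G,NS)=63/2, d(H,NS)=63/2, d(I,NS)=29, d(L,NS)=20, d(M,NS)=9
step 2: merge (H,I) at d=17, Q=-375/2; branch lengths H→15/4, I→53/4; new cluster HI
  updated: d(B,HI)=12, d(G,HI)=35/2, d(HI,L)=35/2, d(HI,M)=8, d(HI,NS)=87/4
step 3: merge (G,L) at d=23, Q=-277/2; branch lengths G→203/16, L→165/16; new cluster GL
  updated: d(B,GL)=41/2, d(GL,HI)=6, d(GL,M)=11/2, d(GL,NS)=57/4
step 4: merge (B,HI) at d=12, Q=-309/4; branch lengths B→215/24, HI→73/24; new cluster BHI
  updated: d(BHI,GL)=29/4, d(BHI,M)=9/2, d(BHI,NS)=119/8
step 5: merge (BHI,GL) at d=29/4, Q=-313/8; branch lengths BHI→113/32, GL→119/32; new cluster BGHIL
  updated: d(BGHIL,M)=11/8, d(BGHIL,NS)=175/16
step 6: merge (BGHIL,M) at d=11/8, Q=-341/16; branch lengths BGHIL→53/32, M→-9/32; new cluster BGHILM
  updated: d(BGHILM,NS)=297/32
step 7: merge (BGHILM,NS) at d=297/32; branch lengths BGHILM→297/64, NS→297/64; new cluster BGHILMNS
final tree: ((((B:215/24,(H:15/4,I:53/4):73/24):113/32,(G:203/16,L:165/16):119/32):53/32,M:-9/32):297/64,(N:3,S:2):297/64)
total length: 2397/32

BHI,GL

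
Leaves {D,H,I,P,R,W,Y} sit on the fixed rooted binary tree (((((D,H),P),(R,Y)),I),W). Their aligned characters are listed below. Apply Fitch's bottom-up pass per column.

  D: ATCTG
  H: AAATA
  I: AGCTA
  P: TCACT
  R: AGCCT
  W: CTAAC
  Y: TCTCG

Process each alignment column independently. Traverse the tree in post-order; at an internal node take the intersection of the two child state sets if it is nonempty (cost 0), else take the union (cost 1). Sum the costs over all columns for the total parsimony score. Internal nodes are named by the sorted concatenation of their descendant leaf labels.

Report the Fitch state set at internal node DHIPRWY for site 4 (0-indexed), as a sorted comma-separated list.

A,C,G,T

DH@0: {A} ∩ {A} = {A} (intersection, +0)
DHP@0: {A} ∪ {T} = {A,T} (union, +1)
RY@0: {A} ∪ {T} = {A,T} (union, +1)
DHPRY@0: {A,T} ∩ {A,T} = {A,T} (intersection, +0)
DHIPRY@0: {A,T} ∩ {A} = {A} (intersection, +0)
DHIPRWY@0: {A} ∪ {C} = {A,C} (union, +1)
DH@1: {T} ∪ {A} = {A,T} (union, +1)
DHP@1: {A,T} ∪ {C} = {A,C,T} (union, +1)
RY@1: {G} ∪ {C} = {C,G} (union, +1)
DHPRY@1: {A,C,T} ∩ {C,G} = {C} (intersection, +0)
DHIPRY@1: {C} ∪ {G} = {C,G} (union, +1)
DHIPRWY@1: {C,G} ∪ {T} = {C,G,T} (union, +1)
DH@2: {C} ∪ {A} = {A,C} (union, +1)
DHP@2: {A,C} ∩ {A} = {A} (intersection, +0)
RY@2: {C} ∪ {T} = {C,T} (union, +1)
DHPRY@2: {A} ∪ {C,T} = {A,C,T} (union, +1)
DHIPRY@2: {A,C,T} ∩ {C} = {C} (intersection, +0)
DHIPRWY@2: {C} ∪ {A} = {A,C} (union, +1)
DH@3: {T} ∩ {T} = {T} (intersection, +0)
DHP@3: {T} ∪ {C} = {C,T} (union, +1)
RY@3: {C} ∩ {C} = {C} (intersection, +0)
DHPRY@3: {C,T} ∩ {C} = {C} (intersection, +0)
DHIPRY@3: {C} ∪ {T} = {C,T} (union, +1)
DHIPRWY@3: {C,T} ∪ {A} = {A,C,T} (union, +1)
DH@4: {G} ∪ {A} = {A,G} (union, +1)
DHP@4: {A,G} ∪ {T} = {A,G,T} (union, +1)
RY@4: {T} ∪ {G} = {G,T} (union, +1)
DHPRY@4: {A,G,T} ∩ {G,T} = {G,T} (intersection, +0)
DHIPRY@4: {G,T} ∪ {A} = {A,G,T} (union, +1)
DHIPRWY@4: {A,G,T} ∪ {C} = {A,C,G,T} (union, +1)
per-site changes: [3, 5, 4, 3, 5]; total = 20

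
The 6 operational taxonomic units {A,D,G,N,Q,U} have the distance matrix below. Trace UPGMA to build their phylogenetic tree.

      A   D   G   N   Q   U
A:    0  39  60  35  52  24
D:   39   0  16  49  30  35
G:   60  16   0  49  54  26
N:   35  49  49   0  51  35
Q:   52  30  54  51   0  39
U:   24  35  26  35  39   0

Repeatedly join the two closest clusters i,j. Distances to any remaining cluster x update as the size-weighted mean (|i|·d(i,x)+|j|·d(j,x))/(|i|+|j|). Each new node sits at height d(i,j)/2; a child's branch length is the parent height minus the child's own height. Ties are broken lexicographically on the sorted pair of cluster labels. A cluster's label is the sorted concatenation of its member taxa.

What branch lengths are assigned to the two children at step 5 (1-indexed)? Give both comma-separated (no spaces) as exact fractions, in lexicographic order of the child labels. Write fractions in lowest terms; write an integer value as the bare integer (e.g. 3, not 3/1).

iteration 1: select D,G (d=16); attach at lengths (8, 8); label the merged cluster DG
  updated: d(A,DG)=99/2, d(DG,N)=49, d(DG,Q)=42, d(DG,U)=61/2
iteration 2: select A,U (d=24); attach at lengths (12, 12); label the merged cluster AU
  updated: d(AU,DG)=40, d(AU,N)=35, d(AU,Q)=91/2
iteration 3: select AU,N (d=35); attach at lengths (11/2, 35/2); label the merged cluster ANU
  updated: d(ANU,DG)=43, d(ANU,Q)=142/3
iteration 4: select DG,Q (d=42); attach at lengths (13, 21); label the merged cluster DGQ
  updated: d(ANU,DGQ)=400/9
iteration 5: select ANU,DGQ (d=400/9); attach at lengths (85/18, 11/9); label the merged cluster ADGNQU
final tree: (((A:12,U:12):11/2,N:35/2):85/18,((D:8,G:8):13,Q:21):11/9)
total length: 1853/18

85/18,11/9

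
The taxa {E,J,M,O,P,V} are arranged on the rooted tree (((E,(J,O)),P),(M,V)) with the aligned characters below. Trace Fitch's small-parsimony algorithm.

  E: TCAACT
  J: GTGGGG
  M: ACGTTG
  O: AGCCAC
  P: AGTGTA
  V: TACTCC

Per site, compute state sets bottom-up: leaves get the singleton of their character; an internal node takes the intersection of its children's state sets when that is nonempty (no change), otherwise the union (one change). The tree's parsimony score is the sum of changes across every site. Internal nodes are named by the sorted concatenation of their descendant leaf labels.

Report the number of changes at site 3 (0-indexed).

JO@0: {G} ∪ {A} = {A,G} (union, +1)
EJO@0: {T} ∪ {A,G} = {A,G,T} (union, +1)
EJOP@0: {A,G,T} ∩ {A} = {A} (intersection, +0)
MV@0: {A} ∪ {T} = {A,T} (union, +1)
EJMOPV@0: {A} ∩ {A,T} = {A} (intersection, +0)
JO@1: {T} ∪ {G} = {G,T} (union, +1)
EJO@1: {C} ∪ {G,T} = {C,G,T} (union, +1)
EJOP@1: {C,G,T} ∩ {G} = {G} (intersection, +0)
MV@1: {C} ∪ {A} = {A,C} (union, +1)
EJMOPV@1: {G} ∪ {A,C} = {A,C,G} (union, +1)
JO@2: {G} ∪ {C} = {C,G} (union, +1)
EJO@2: {A} ∪ {C,G} = {A,C,G} (union, +1)
EJOP@2: {A,C,G} ∪ {T} = {A,C,G,T} (union, +1)
MV@2: {G} ∪ {C} = {C,G} (union, +1)
EJMOPV@2: {A,C,G,T} ∩ {C,G} = {C,G} (intersection, +0)
JO@3: {G} ∪ {C} = {C,G} (union, +1)
EJO@3: {A} ∪ {C,G} = {A,C,G} (union, +1)
EJOP@3: {A,C,G} ∩ {G} = {G} (intersection, +0)
MV@3: {T} ∩ {T} = {T} (intersection, +0)
EJMOPV@3: {G} ∪ {T} = {G,T} (union, +1)
JO@4: {G} ∪ {A} = {A,G} (union, +1)
EJO@4: {C} ∪ {A,G} = {A,C,G} (union, +1)
EJOP@4: {A,C,G} ∪ {T} = {A,C,G,T} (union, +1)
MV@4: {T} ∪ {C} = {C,T} (union, +1)
EJMOPV@4: {A,C,G,T} ∩ {C,T} = {C,T} (intersection, +0)
JO@5: {G} ∪ {C} = {C,G} (union, +1)
EJO@5: {T} ∪ {C,G} = {C,G,T} (union, +1)
EJOP@5: {C,G,T} ∪ {A} = {A,C,G,T} (union, +1)
MV@5: {G} ∪ {C} = {C,G} (union, +1)
EJMOPV@5: {A,C,G,T} ∩ {C,G} = {C,G} (intersection, +0)
per-site changes: [3, 4, 4, 3, 4, 4]; total = 22

3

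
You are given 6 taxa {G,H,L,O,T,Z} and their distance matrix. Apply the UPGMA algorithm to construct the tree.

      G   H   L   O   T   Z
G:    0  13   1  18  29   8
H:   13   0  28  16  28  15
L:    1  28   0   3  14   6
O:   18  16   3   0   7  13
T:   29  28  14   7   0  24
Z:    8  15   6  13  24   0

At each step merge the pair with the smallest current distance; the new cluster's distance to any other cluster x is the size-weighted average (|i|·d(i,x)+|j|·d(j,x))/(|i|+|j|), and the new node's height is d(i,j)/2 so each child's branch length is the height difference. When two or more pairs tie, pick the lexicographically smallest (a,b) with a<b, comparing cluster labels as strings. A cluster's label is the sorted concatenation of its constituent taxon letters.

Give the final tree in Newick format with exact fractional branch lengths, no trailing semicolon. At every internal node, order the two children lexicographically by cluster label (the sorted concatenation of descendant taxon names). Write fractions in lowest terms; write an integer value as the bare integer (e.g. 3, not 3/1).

1. join G+L (d=1) ⇒ GL; edges |G|=1/2, |L|=1/2
  updated: d(GL,H)=41/2, d(GL,O)=21/2, d(GL,T)=43/2, d(GL,Z)=7
2. join GL+Z (d=7) ⇒ GLZ; edges |GL|=3, |Z|=7/2
  updated: d(GLZ,H)=56/3, d(GLZ,O)=34/3, d(GLZ,T)=67/3
3. join O+T (d=7) ⇒ OT; edges |O|=7/2, |T|=7/2
  updated: d(GLZ,OT)=101/6, d(H,OT)=22
4. join GLZ+OT (d=101/6) ⇒ GLOTZ; edges |GLZ|=59/12, |OT|=59/12
  updated: d(GLOTZ,H)=20
5. join GLOTZ+H (d=20) ⇒ GHLOTZ; edges |GLOTZ|=19/12, |H|=10
final tree: ((((G:1/2,L:1/2):3,Z:7/2):59/12,(O:7/2,T:7/2):59/12):19/12,H:10)
total length: 431/12

((((G:1/2,L:1/2):3,Z:7/2):59/12,(O:7/2,T:7/2):59/12):19/12,H:10)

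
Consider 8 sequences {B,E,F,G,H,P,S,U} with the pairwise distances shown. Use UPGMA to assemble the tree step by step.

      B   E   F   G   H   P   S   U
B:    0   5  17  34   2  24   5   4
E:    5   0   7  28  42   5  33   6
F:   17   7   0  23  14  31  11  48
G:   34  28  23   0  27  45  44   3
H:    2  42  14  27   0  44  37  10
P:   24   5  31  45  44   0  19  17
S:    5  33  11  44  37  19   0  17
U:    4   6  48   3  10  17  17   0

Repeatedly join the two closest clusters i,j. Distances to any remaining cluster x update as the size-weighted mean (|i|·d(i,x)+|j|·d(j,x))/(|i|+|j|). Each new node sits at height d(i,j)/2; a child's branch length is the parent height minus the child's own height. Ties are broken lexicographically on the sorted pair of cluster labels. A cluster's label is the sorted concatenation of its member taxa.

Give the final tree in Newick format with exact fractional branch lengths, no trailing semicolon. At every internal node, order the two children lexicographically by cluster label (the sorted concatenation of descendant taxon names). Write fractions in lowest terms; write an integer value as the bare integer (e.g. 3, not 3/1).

1. join B+H (d=2) ⇒ BH; edges |B|=1, |H|=1
  updated: d(BH,E)=47/2, d(BH,F)=31/2, d(BH,G)=61/2, d(BH,P)=34, d(BH,S)=21, d(BH,U)=7
2. join G+U (d=3) ⇒ GU; edges |G|=3/2, |U|=3/2
  updated: d(BH,GU)=75/4, d(E,GU)=17, d(F,GU)=71/2, d(GU,P)=31, d(GU,S)=61/2
3. join E+P (d=5) ⇒ EP; edges |E|=5/2, |P|=5/2
  updated: d(BH,EP)=115/4, d(EP,F)=19, d(EP,GU)=24, d(EP,S)=26
4. join F+S (d=11) ⇒ FS; edges |F|=11/2, |S|=11/2
  updated: d(BH,FS)=73/4, d(EP,FS)=45/2, d(FS,GU)=33
5. join BH+FS (d=73/4) ⇒ BFHS; edges |BH|=65/8, |FS|=29/8
  updated: d(BFHS,EP)=205/8, d(BFHS,GU)=207/8
6. join EP+GU (d=24) ⇒ EGPU; edges |EP|=19/2, |GU|=21/2
  updated: d(BFHS,EGPU)=103/4
7. join BFHS+EGPU (d=103/4) ⇒ BEFGHPSU; edges |BFHS|=15/4, |EGPU|=7/8
final tree: (((B:1,H:1):65/8,(F:11/2,S:11/2):29/8):15/4,((E:5/2,P:5/2):19/2,(G:3/2,U:3/2):21/2):7/8)
total length: 459/8

(((B:1,H:1):65/8,(F:11/2,S:11/2):29/8):15/4,((E:5/2,P:5/2):19/2,(G:3/2,U:3/2):21/2):7/8)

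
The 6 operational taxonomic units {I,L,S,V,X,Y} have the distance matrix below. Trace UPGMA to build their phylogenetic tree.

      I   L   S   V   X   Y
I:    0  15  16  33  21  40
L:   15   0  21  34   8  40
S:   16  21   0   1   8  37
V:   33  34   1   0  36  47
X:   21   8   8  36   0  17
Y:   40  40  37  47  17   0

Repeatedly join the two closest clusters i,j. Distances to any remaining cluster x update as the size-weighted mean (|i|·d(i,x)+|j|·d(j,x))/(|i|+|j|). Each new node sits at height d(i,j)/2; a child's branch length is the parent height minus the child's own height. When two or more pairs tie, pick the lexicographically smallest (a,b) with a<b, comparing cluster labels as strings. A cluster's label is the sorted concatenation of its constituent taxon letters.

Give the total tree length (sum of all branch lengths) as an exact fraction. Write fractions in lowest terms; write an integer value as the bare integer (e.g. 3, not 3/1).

1861/30

step 1: merge (S,V) at d=1; branch lengths S→1/2, V→1/2; new cluster SV
  updated: d(I,SV)=49/2, d(L,SV)=55/2, d(SV,X)=22, d(SV,Y)=42
step 2: merge (L,X) at d=8; branch lengths L→4, X→4; new cluster LX
  updated: d(I,LX)=18, d(LX,SV)=99/4, d(LX,Y)=57/2
step 3: merge (I,LX) at d=18; branch lengths I→9, LX→5; new cluster ILX
  updated: d(ILX,SV)=74/3, d(ILX,Y)=97/3
step 4: merge (ILX,SV) at d=74/3; branch lengths ILX→10/3, SV→71/6; new cluster ILSVX
  updated: d(ILSVX,Y)=181/5
step 5: merge (ILSVX,Y) at d=181/5; branch lengths ILSVX→173/30, Y→181/10; new cluster ILSVXY
final tree: (((I:9,(L:4,X:4):5):10/3,(S:1/2,V:1/2):71/6):173/30,Y:181/10)
total length: 1861/30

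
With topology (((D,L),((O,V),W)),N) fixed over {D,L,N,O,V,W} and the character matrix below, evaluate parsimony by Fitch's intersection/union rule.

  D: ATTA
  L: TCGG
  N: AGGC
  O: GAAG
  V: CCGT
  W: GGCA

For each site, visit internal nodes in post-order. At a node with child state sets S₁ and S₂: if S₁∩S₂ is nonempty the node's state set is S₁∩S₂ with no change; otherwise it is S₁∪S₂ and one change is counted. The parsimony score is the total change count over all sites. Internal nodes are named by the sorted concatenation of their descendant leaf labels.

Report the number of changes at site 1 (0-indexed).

DL@0: {A} ∪ {T} = {A,T} (union, +1)
OV@0: {G} ∪ {C} = {C,G} (union, +1)
OVW@0: {C,G} ∩ {G} = {G} (intersection, +0)
DLOVW@0: {A,T} ∪ {G} = {A,G,T} (union, +1)
DLNOVW@0: {A,G,T} ∩ {A} = {A} (intersection, +0)
DL@1: {T} ∪ {C} = {C,T} (union, +1)
OV@1: {A} ∪ {C} = {A,C} (union, +1)
OVW@1: {A,C} ∪ {G} = {A,C,G} (union, +1)
DLOVW@1: {C,T} ∩ {A,C,G} = {C} (intersection, +0)
DLNOVW@1: {C} ∪ {G} = {C,G} (union, +1)
DL@2: {T} ∪ {G} = {G,T} (union, +1)
OV@2: {A} ∪ {G} = {A,G} (union, +1)
OVW@2: {A,G} ∪ {C} = {A,C,G} (union, +1)
DLOVW@2: {G,T} ∩ {A,C,G} = {G} (intersection, +0)
DLNOVW@2: {G} ∩ {G} = {G} (intersection, +0)
DL@3: {A} ∪ {G} = {A,G} (union, +1)
OV@3: {G} ∪ {T} = {G,T} (union, +1)
OVW@3: {G,T} ∪ {A} = {A,G,T} (union, +1)
DLOVW@3: {A,G} ∩ {A,G,T} = {A,G} (intersection, +0)
DLNOVW@3: {A,G} ∪ {C} = {A,C,G} (union, +1)
per-site changes: [3, 4, 3, 4]; total = 14

4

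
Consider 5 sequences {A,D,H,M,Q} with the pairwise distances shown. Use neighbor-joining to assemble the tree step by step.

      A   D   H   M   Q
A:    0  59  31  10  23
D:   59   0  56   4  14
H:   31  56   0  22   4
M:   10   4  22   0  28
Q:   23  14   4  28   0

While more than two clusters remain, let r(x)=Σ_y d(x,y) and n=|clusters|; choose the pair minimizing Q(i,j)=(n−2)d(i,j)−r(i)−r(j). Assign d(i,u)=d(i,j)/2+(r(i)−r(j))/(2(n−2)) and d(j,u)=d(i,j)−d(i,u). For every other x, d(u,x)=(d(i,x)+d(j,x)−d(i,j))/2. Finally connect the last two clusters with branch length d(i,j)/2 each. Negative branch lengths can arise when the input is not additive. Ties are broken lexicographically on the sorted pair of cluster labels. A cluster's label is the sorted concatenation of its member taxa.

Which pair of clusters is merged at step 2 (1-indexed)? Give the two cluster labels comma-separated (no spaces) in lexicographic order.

iteration 1: select D,M (d=4, Q=-185); attach at lengths (27/2, -19/2); label the merged cluster DM
  updated: d(A,DM)=65/2, d(DM,H)=37, d(DM,Q)=19
iteration 2: select A,DM (d=65/2, Q=-110); attach at lengths (63/4, 67/4); label the merged cluster ADM
  updated: d(ADM,H)=71/4, d(ADM,Q)=19/4
iteration 3: select ADM,H (d=71/4, Q=-53/2); attach at lengths (37/4, 17/2); label the merged cluster ADHM
  updated: d(ADHM,Q)=-9/2
iteration 4: select ADHM,Q (d=-9/2); attach at lengths (-9/4, -9/4); label the merged cluster ADHMQ
final tree: (((A:63/4,(D:27/2,M:-19/2):67/4):37/4,H:17/2):-9/4,Q:-9/4)
total length: 199/4

A,DM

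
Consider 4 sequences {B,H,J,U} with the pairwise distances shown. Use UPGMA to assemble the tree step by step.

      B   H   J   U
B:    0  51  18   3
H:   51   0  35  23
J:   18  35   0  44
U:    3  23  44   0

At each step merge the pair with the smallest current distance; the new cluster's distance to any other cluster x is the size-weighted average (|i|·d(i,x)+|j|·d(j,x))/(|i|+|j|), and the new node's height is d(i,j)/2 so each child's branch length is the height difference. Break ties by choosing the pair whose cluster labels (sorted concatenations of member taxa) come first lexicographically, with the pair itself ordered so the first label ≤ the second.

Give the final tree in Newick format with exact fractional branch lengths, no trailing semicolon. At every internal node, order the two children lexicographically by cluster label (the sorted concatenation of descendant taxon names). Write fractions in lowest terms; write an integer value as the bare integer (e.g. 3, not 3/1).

(((B:3/2,U:3/2):14,J:31/2):8/3,H:109/6)

1. join B+U (d=3) ⇒ BU; edges |B|=3/2, |U|=3/2
  updated: d(BU,H)=37, d(BU,J)=31
2. join BU+J (d=31) ⇒ BJU; edges |BU|=14, |J|=31/2
  updated: d(BJU,H)=109/3
3. join BJU+H (d=109/3) ⇒ BHJU; edges |BJU|=8/3, |H|=109/6
final tree: (((B:3/2,U:3/2):14,J:31/2):8/3,H:109/6)
total length: 160/3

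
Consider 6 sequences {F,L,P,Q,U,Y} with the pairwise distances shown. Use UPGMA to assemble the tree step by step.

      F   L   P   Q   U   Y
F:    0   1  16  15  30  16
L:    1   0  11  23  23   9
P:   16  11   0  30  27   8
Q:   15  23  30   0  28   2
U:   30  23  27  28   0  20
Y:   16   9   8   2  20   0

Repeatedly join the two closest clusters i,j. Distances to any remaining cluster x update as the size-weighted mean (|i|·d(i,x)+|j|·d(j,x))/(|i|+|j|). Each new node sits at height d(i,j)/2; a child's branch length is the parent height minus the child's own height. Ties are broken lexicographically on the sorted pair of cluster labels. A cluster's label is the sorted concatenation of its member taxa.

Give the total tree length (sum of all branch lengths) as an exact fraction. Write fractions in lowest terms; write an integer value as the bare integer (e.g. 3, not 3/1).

634/15

step 1: merge (F,L) at d=1; branch lengths F→1/2, L→1/2; new cluster FL
  updated: d(FL,P)=27/2, d(FL,Q)=19, d(FL,U)=53/2, d(FL,Y)=25/2
step 2: merge (Q,Y) at d=2; branch lengths Q→1, Y→1; new cluster QY
  updated: d(FL,QY)=63/4, d(P,QY)=19, d(QY,U)=24
step 3: merge (FL,P) at d=27/2; branch lengths FL→25/4, P→27/4; new cluster FLP
  updated: d(FLP,QY)=101/6, d(FLP,U)=80/3
step 4: merge (FLP,QY) at d=101/6; branch lengths FLP→5/3, QY→89/12; new cluster FLPQY
  updated: d(FLPQY,U)=128/5
step 5: merge (FLPQY,U) at d=128/5; branch lengths FLPQY→263/60, U→64/5; new cluster FLPQUY
final tree: ((((F:1/2,L:1/2):25/4,P:27/4):5/3,(Q:1,Y:1):89/12):263/60,U:64/5)
total length: 634/15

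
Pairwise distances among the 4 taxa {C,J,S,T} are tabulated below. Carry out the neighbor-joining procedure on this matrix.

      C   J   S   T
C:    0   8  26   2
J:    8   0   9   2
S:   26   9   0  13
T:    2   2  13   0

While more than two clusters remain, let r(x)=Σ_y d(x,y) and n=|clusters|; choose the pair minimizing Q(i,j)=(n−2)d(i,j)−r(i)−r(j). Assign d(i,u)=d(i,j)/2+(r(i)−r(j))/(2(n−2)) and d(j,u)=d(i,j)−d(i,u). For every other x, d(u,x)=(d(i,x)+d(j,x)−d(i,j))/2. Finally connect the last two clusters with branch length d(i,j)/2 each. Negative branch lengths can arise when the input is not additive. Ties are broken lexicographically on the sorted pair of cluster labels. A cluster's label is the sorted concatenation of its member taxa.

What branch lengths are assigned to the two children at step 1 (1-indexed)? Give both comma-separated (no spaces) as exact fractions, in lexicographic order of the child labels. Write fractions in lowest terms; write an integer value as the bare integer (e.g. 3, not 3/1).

step 1: merge (C,T) at d=2, Q=-49; branch lengths C→23/4, T→-15/4; new cluster CT
  updated: d(CT,J)=4, d(CT,S)=37/2
step 2: merge (CT,J) at d=4, Q=-63/2; branch lengths CT→27/4, J→-11/4; new cluster CJT
  updated: d(CJT,S)=47/4
step 3: merge (CJT,S) at d=47/4; branch lengths CJT→47/8, S→47/8; new cluster CJST
final tree: (((C:23/4,T:-15/4):27/4,J:-11/4):47/8,S:47/8)
total length: 71/4

23/4,-15/4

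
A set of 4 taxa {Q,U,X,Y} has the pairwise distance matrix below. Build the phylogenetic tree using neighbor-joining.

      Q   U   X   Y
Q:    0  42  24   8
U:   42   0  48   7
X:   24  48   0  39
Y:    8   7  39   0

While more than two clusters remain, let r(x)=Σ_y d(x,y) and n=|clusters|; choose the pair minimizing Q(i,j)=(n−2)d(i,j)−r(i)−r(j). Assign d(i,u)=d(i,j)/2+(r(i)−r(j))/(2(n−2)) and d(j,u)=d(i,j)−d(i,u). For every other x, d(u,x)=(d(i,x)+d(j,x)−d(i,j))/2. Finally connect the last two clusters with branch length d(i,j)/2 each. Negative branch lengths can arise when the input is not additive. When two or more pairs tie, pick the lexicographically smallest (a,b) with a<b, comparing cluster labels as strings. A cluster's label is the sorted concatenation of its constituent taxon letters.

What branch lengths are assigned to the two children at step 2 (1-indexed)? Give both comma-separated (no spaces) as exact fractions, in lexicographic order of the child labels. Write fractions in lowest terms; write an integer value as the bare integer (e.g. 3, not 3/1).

75/4,57/4

step 1: merge (Q,X) at d=24, Q=-137; branch lengths Q→11/4, X→85/4; new cluster QX
  updated: d(QX,U)=33, d(QX,Y)=23/2
step 2: merge (QX,U) at d=33, Q=-103/2; branch lengths QX→75/4, U→57/4; new cluster QUX
  updated: d(QUX,Y)=-29/4
step 3: merge (QUX,Y) at d=-29/4; branch lengths QUX→-29/8, Y→-29/8; new cluster QUXY
final tree: (((Q:11/4,X:85/4):75/4,U:57/4):-29/8,Y:-29/8)
total length: 199/4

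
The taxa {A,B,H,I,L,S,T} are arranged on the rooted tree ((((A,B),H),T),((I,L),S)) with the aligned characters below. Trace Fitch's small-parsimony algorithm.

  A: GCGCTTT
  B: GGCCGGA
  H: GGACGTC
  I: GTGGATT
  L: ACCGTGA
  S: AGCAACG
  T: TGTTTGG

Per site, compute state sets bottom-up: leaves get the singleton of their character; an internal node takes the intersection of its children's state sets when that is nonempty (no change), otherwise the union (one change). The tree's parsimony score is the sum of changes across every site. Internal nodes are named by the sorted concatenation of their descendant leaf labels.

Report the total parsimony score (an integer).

site 0, node AB: A={G} ∩ B={G} → {G} (+0)
site 0, node ABH: AB={G} ∩ H={G} → {G} (+0)
site 0, node ABHT: ABH={G} ∪ T={T} → {G,T} (+1)
site 0, node IL: I={G} ∪ L={A} → {A,G} (+1)
site 0, node ILS: IL={A,G} ∩ S={A} → {A} (+0)
site 0, node ABHILST: ABHT={G,T} ∪ ILS={A} → {A,G,T} (+1)
site 1, node AB: A={C} ∪ B={G} → {C,G} (+1)
site 1, node ABH: AB={C,G} ∩ H={G} → {G} (+0)
site 1, node ABHT: ABH={G} ∩ T={G} → {G} (+0)
site 1, node IL: I={T} ∪ L={C} → {C,T} (+1)
site 1, node ILS: IL={C,T} ∪ S={G} → {C,G,T} (+1)
site 1, node ABHILST: ABHT={G} ∩ ILS={C,G,T} → {G} (+0)
site 2, node AB: A={G} ∪ B={C} → {C,G} (+1)
site 2, node ABH: AB={C,G} ∪ H={A} → {A,C,G} (+1)
site 2, node ABHT: ABH={A,C,G} ∪ T={T} → {A,C,G,T} (+1)
site 2, node IL: I={G} ∪ L={C} → {C,G} (+1)
site 2, node ILS: IL={C,G} ∩ S={C} → {C} (+0)
site 2, node ABHILST: ABHT={A,C,G,T} ∩ ILS={C} → {C} (+0)
site 3, node AB: A={C} ∩ B={C} → {C} (+0)
site 3, node ABH: AB={C} ∩ H={C} → {C} (+0)
site 3, node ABHT: ABH={C} ∪ T={T} → {C,T} (+1)
site 3, node IL: I={G} ∩ L={G} → {G} (+0)
site 3, node ILS: IL={G} ∪ S={A} → {A,G} (+1)
site 3, node ABHILST: ABHT={C,T} ∪ ILS={A,G} → {A,C,G,T} (+1)
site 4, node AB: A={T} ∪ B={G} → {G,T} (+1)
site 4, node ABH: AB={G,T} ∩ H={G} → {G} (+0)
site 4, node ABHT: ABH={G} ∪ T={T} → {G,T} (+1)
site 4, node IL: I={A} ∪ L={T} → {A,T} (+1)
site 4, node ILS: IL={A,T} ∩ S={A} → {A} (+0)
site 4, node ABHILST: ABHT={G,T} ∪ ILS={A} → {A,G,T} (+1)
site 5, node AB: A={T} ∪ B={G} → {G,T} (+1)
site 5, node ABH: AB={G,T} ∩ H={T} → {T} (+0)
site 5, node ABHT: ABH={T} ∪ T={G} → {G,T} (+1)
site 5, node IL: I={T} ∪ L={G} → {G,T} (+1)
site 5, node ILS: IL={G,T} ∪ S={C} → {C,G,T} (+1)
site 5, node ABHILST: ABHT={G,T} ∩ ILS={C,G,T} → {G,T} (+0)
site 6, node AB: A={T} ∪ B={A} → {A,T} (+1)
site 6, node ABH: AB={A,T} ∪ H={C} → {A,C,T} (+1)
site 6, node ABHT: ABH={A,C,T} ∪ T={G} → {A,C,G,T} (+1)
site 6, node IL: I={T} ∪ L={A} → {A,T} (+1)
site 6, node ILS: IL={A,T} ∪ S={G} → {A,G,T} (+1)
site 6, node ABHILST: ABHT={A,C,G,T} ∩ ILS={A,G,T} → {A,G,T} (+0)
per-site changes: [3, 3, 4, 3, 4, 4, 5]; total = 26

26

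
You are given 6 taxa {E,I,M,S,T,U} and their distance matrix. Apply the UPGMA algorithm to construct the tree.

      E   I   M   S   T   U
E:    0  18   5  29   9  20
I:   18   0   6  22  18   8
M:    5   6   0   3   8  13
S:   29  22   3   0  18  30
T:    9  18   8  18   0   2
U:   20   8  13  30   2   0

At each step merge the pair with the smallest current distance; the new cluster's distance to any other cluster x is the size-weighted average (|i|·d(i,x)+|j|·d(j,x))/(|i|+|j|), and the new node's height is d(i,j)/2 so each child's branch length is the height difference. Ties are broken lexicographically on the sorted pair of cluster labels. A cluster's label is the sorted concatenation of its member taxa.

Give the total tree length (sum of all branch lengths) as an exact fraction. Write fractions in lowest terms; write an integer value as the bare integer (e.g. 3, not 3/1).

797/24

step 1: merge (T,U) at d=2; branch lengths T→1, U→1; new cluster TU
  updated: d(E,TU)=29/2, d(I,TU)=13, d(M,TU)=21/2, d(S,TU)=24
step 2: merge (M,S) at d=3; branch lengths M→3/2, S→3/2; new cluster MS
  updated: d(E,MS)=17, d(I,MS)=14, d(MS,TU)=69/4
step 3: merge (I,TU) at d=13; branch lengths I→13/2, TU→11/2; new cluster ITU
  updated: d(E,ITU)=47/3, d(ITU,MS)=97/6
step 4: merge (E,ITU) at d=47/3; branch lengths E→47/6, ITU→4/3; new cluster EITU
  updated: d(EITU,MS)=131/8
step 5: merge (EITU,MS) at d=131/8; branch lengths EITU→17/48, MS→107/16; new cluster EIMSTU
final tree: ((E:47/6,(I:13/2,(T:1,U:1):11/2):4/3):17/48,(M:3/2,S:3/2):107/16)
total length: 797/24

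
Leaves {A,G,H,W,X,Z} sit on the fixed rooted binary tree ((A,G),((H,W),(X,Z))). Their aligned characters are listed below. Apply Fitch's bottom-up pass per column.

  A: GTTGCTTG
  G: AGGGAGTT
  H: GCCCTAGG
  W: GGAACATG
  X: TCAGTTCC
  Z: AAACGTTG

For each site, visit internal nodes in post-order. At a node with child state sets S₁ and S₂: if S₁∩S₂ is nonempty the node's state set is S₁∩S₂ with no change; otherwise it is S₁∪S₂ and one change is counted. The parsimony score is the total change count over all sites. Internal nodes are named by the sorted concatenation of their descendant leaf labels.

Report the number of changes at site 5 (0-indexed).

2

site 0, node AG: A={G} ∪ G={A} → {A,G} (+1)
site 0, node HW: H={G} ∩ W={G} → {G} (+0)
site 0, node XZ: X={T} ∪ Z={A} → {A,T} (+1)
site 0, node HWXZ: HW={G} ∪ XZ={A,T} → {A,G,T} (+1)
site 0, node AGHWXZ: AG={A,G} ∩ HWXZ={A,G,T} → {A,G} (+0)
site 1, node AG: A={T} ∪ G={G} → {G,T} (+1)
site 1, node HW: H={C} ∪ W={G} → {C,G} (+1)
site 1, node XZ: X={C} ∪ Z={A} → {A,C} (+1)
site 1, node HWXZ: HW={C,G} ∩ XZ={A,C} → {C} (+0)
site 1, node AGHWXZ: AG={G,T} ∪ HWXZ={C} → {C,G,T} (+1)
site 2, node AG: A={T} ∪ G={G} → {G,T} (+1)
site 2, node HW: H={C} ∪ W={A} → {A,C} (+1)
site 2, node XZ: X={A} ∩ Z={A} → {A} (+0)
site 2, node HWXZ: HW={A,C} ∩ XZ={A} → {A} (+0)
site 2, node AGHWXZ: AG={G,T} ∪ HWXZ={A} → {A,G,T} (+1)
site 3, node AG: A={G} ∩ G={G} → {G} (+0)
site 3, node HW: H={C} ∪ W={A} → {A,C} (+1)
site 3, node XZ: X={G} ∪ Z={C} → {C,G} (+1)
site 3, node HWXZ: HW={A,C} ∩ XZ={C,G} → {C} (+0)
site 3, node AGHWXZ: AG={G} ∪ HWXZ={C} → {C,G} (+1)
site 4, node AG: A={C} ∪ G={A} → {A,C} (+1)
site 4, node HW: H={T} ∪ W={C} → {C,T} (+1)
site 4, node XZ: X={T} ∪ Z={G} → {G,T} (+1)
site 4, node HWXZ: HW={C,T} ∩ XZ={G,T} → {T} (+0)
site 4, node AGHWXZ: AG={A,C} ∪ HWXZ={T} → {A,C,T} (+1)
site 5, node AG: A={T} ∪ G={G} → {G,T} (+1)
site 5, node HW: H={A} ∩ W={A} → {A} (+0)
site 5, node XZ: X={T} ∩ Z={T} → {T} (+0)
site 5, node HWXZ: HW={A} ∪ XZ={T} → {A,T} (+1)
site 5, node AGHWXZ: AG={G,T} ∩ HWXZ={A,T} → {T} (+0)
site 6, node AG: A={T} ∩ G={T} → {T} (+0)
site 6, node HW: H={G} ∪ W={T} → {G,T} (+1)
site 6, node XZ: X={C} ∪ Z={T} → {C,T} (+1)
site 6, node HWXZ: HW={G,T} ∩ XZ={C,T} → {T} (+0)
site 6, node AGHWXZ: AG={T} ∩ HWXZ={T} → {T} (+0)
site 7, node AG: A={G} ∪ G={T} → {G,T} (+1)
site 7, node HW: H={G} ∩ W={G} → {G} (+0)
site 7, node XZ: X={C} ∪ Z={G} → {C,G} (+1)
site 7, node HWXZ: HW={G} ∩ XZ={C,G} → {G} (+0)
site 7, node AGHWXZ: AG={G,T} ∩ HWXZ={G} → {G} (+0)
per-site changes: [3, 4, 3, 3, 4, 2, 2, 2]; total = 23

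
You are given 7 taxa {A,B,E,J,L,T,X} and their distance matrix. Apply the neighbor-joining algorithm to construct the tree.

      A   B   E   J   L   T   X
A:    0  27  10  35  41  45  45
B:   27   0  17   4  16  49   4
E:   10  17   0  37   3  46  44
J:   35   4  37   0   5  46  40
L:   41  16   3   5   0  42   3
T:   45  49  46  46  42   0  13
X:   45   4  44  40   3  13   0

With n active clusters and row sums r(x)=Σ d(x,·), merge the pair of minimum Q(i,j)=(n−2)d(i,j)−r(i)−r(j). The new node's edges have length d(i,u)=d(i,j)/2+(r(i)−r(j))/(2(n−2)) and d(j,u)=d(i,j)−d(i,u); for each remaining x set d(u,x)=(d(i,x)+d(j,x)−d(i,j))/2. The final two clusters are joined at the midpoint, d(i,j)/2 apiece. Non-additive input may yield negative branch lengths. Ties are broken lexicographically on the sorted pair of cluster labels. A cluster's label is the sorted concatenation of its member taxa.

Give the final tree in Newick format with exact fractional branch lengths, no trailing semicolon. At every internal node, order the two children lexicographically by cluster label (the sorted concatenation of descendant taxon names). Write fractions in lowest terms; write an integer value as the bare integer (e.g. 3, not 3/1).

step 1: merge (T,X) at d=13, Q=-325; branch lengths T→157/10, X→-27/10; new cluster TX
  updated: d(A,TX)=77/2, d(B,TX)=20, d(E,TX)=77/2, d(J,TX)=73/2, d(L,TX)=16
step 2: merge (A,E) at d=10, Q=-217; branch lengths A→43/4, E→-3/4; new cluster AE
  updated: d(AE,B)=17, d(AE,J)=31, d(AE,L)=17, d(AE,TX)=67/2
step 3: merge (B,J) at d=4, Q=-243/2; branch lengths B→-5/4, J→21/4; new cluster BJ
  updated: d(AE,BJ)=22, d(BJ,L)=17/2, d(BJ,TX)=105/4
step 4: merge (AE,BJ) at d=22, Q=-341/4; branch lengths AE→239/16, BJ→113/16; new cluster ABEJ
  updated: d(ABEJ,L)=7/4, d(ABEJ,TX)=151/8
step 5: merge (ABEJ,L) at d=7/4, Q=-293/8; branch lengths ABEJ→37/16, L→-9/16; new cluster ABEJL
  updated: d(ABEJL,TX)=265/16
step 6: merge (ABEJL,TX) at d=265/16; branch lengths ABEJL→265/32, TX→265/32; new cluster ABEJLTX
final tree: ((((A:43/4,E:-3/4):239/16,(B:-5/4,J:21/4):113/16):37/16,L:-9/16):265/32,(T:157/10,X:-27/10):265/32)
total length: 1077/16

((((A:43/4,E:-3/4):239/16,(B:-5/4,J:21/4):113/16):37/16,L:-9/16):265/32,(T:157/10,X:-27/10):265/32)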